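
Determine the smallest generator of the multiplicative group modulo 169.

φ(169) = φ(13^2) = 13·(13−1) = 156 = 2^2 · 3 · 13.
g is a primitive root iff g^(156/q) ≢ 1 (mod 169) for each prime q ∈ {2, 3, 13}.
g = 2: 2^78 ≡ 168; 2^52 ≡ 146; 2^12 ≡ 40 — none is 1, so 2 is a primitive root.
The smallest primitive root modulo 169 is 2.

2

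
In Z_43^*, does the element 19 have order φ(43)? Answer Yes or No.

Yes

φ(43) = 43 − 1 = 42 = 2 · 3 · 7.
Test 19^(42/q) mod 43 for each prime factor q of 42:
19^21 ≡ 42 (mod 43)  [q = 2: ≢ 1 ✓]
19^14 ≡ 36 (mod 43)  [q = 3: ≢ 1 ✓]
19^6 ≡ 11 (mod 43)  [q = 7: ≢ 1 ✓]
None equal 1, so ord_43(19) = 42: 19 is a primitive root.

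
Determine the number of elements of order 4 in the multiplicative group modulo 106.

φ(106) = φ(2)·φ(53) = 1·52 = 52 = 2^2 · 13.
Since (Z/106Z)^× is cyclic of order 52, the number of elements of order d is φ(d) when d | 52 and 0 otherwise.
4 = 2^2 divides 52, and φ(4) = 2.

2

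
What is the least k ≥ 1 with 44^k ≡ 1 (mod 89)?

Since 44 ∈ (Z/89Z)^×, its order divides φ(89) = 89 − 1 = 88 = 2^3 · 11.
Divisors of 88: 1, 2, 4, 8, 11, 22, 44, 88.
Check 44^d mod 89 for each divisor in increasing order:
44^1 ≡ 44 (mod 89)
44^2 ≡ 67 (mod 89)
44^4 ≡ 39 (mod 89)
44^8 ≡ 8 (mod 89)
44^11 ≡ 88 (mod 89)
44^22 ≡ 1 (mod 89) ✓
Hence ord(44) = 22.

22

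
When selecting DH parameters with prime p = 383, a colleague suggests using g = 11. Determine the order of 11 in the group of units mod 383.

382

The order of 11 must divide φ(383) = 383 − 1 = 382 = 2 · 191.
Divisors of 382: 1, 2, 191, 382.
Evaluate successive powers at the divisors of 382:
11^1 ≡ 11 (mod 383)
11^2 ≡ 121 (mod 383)
11^191 ≡ 382 (mod 383)
11^382 ≡ 1 (mod 383) ✓
The smallest such exponent is 382, so the order of 11 is 382.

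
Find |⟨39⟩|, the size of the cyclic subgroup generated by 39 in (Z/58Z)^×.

Since 39 ∈ (Z/58Z)^×, its order divides φ(58) = φ(2)·φ(29) = 1·28 = 28 = 2^2 · 7.
Divisors of 28: 1, 2, 4, 7, 14, 28.
Evaluate successive powers at the divisors of 28:
39^1 ≡ 39 (mod 58)
39^2 ≡ 13 (mod 58)
39^4 ≡ 53 (mod 58)
39^7 ≡ 17 (mod 58)
39^14 ≡ 57 (mod 58)
39^28 ≡ 1 (mod 58) ✓
The smallest such exponent is 28, so the order of 39 is 28.

28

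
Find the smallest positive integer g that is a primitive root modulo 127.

3

φ(127) = 127 − 1 = 126 = 2 · 3^2 · 7.
g is a primitive root iff g^(126/q) ≢ 1 (mod 127) for each prime q ∈ {2, 3, 7}.
g = 2: 2^63 ≡ 1 — hits 1, so not a primitive root.
g = 3: 3^63 ≡ 126; 3^42 ≡ 107; 3^18 ≡ 4 — none is 1, so 3 is a primitive root.
So 3 is the smallest generator of (Z/127Z)^×.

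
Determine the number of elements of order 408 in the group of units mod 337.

0

φ(337) = 337 − 1 = 336 = 2^4 · 3 · 7.
In a cyclic group of order 336, there are φ(d) elements of order d for each divisor d of 336, and zero for non-divisors.
Here 336 is not a multiple of 408, so there are no elements of order 408.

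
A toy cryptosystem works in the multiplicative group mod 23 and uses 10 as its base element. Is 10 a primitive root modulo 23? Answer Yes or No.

Yes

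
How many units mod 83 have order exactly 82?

40

φ(83) = 83 − 1 = 82 = 2 · 41.
In a cyclic group of order 82, there are φ(d) elements of order d for each divisor d of 82, and zero for non-divisors.
82 = 2 · 41 divides 82, and φ(82) = 40.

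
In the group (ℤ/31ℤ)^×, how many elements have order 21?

0

φ(31) = 31 − 1 = 30 = 2 · 3 · 5.
(Z/31Z)^× is cyclic (|G| = 30); a cyclic group of order m has exactly φ(d) elements of each order d | m, and none otherwise.
Since 21 ∤ 30, the count is 0.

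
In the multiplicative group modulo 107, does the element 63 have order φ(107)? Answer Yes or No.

Yes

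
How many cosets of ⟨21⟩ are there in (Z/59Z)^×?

2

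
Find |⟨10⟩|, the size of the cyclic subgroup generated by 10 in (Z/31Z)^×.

15

The order of 10 must divide φ(31) = 31 − 1 = 30 = 2 · 3 · 5.
Divisors of 30: 1, 2, 3, 5, 6, 10, 15, 30.
Test each divisor d:
10^1 ≡ 10
10^2 ≡ 7
10^3 ≡ 8
10^5 ≡ 25
10^6 ≡ 2
10^10 ≡ 5
10^15 ≡ 1
Therefore the multiplicative order of 10 modulo 31 is 15.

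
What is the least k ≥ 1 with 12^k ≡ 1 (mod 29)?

Since 12 ∈ (Z/29Z)^×, its order divides φ(29) = 29 − 1 = 28 = 2^2 · 7.
Divisors of 28: 1, 2, 4, 7, 14, 28.
Check 12^d mod 29 for each divisor in increasing order:
12^1 ≡ 12 (mod 29)
12^2 ≡ 28 (mod 29)
12^4 ≡ 1 (mod 29) ✓
So ord_29(12) = 4.

4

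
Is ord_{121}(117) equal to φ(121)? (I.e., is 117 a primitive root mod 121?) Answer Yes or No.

Yes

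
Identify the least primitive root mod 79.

3

φ(79) = 79 − 1 = 78 = 2 · 3 · 13.
g is a primitive root iff g^(78/q) ≢ 1 (mod 79) for each prime q ∈ {2, 3, 13}.
g = 2: 2^39 ≡ 1 — hits 1, so not a primitive root.
g = 3: 3^39 ≡ 78; 3^26 ≡ 23; 3^6 ≡ 18 — none is 1, so 3 is a primitive root.
Hence the least primitive root of 79 is 3.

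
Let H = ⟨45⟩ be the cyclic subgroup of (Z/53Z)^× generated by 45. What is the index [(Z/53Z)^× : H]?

By Lagrange's theorem, ord_53(45) divides φ(53) = 53 − 1 = 52 = 2^2 · 13.
Divisors of 52: 1, 2, 4, 13, 26, 52.
Test each divisor d:
45^1 ≡ 45
45^2 ≡ 11
45^4 ≡ 15
45^13 ≡ 30
45^26 ≡ 52
45^52 ≡ 1
So ord_53(45) = 52, hence |⟨45⟩| = 52.
[(Z/53Z)^× : ⟨45⟩] = 52/52 = 1.

1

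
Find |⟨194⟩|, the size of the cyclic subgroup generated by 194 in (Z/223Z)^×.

The order of 194 must divide φ(223) = 223 − 1 = 222 = 2 · 3 · 37.
Divisors of 222: 1, 2, 3, 6, 37, 74, 111, 222.
Compute 194^d (mod 223) for the divisors d until we hit 1:
194^1 ≡ 194 (mod 223)
194^2 ≡ 172 (mod 223)
194^3 ≡ 141 (mod 223)
194^6 ≡ 34 (mod 223)
194^37 ≡ 40 (mod 223)
194^74 ≡ 39 (mod 223)
194^111 ≡ 222 (mod 223)
194^222 ≡ 1 (mod 223) ✓
So ord_223(194) = 222.

222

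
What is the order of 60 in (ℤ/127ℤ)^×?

63

By Lagrange's theorem, ord_127(60) divides φ(127) = 127 − 1 = 126 = 2 · 3^2 · 7.
Divisors of 126: 1, 2, 3, 6, 7, 9, 14, 18, 21, 42, 63, 126.
Test each divisor d:
60^1 ≡ 60 (mod 127)
60^2 ≡ 44 (mod 127)
60^3 ≡ 100 (mod 127)
60^6 ≡ 94 (mod 127)
60^7 ≡ 52 (mod 127)
60^9 ≡ 2 (mod 127)
60^14 ≡ 37 (mod 127)
60^18 ≡ 4 (mod 127)
60^21 ≡ 19 (mod 127)
60^42 ≡ 107 (mod 127)
60^63 ≡ 1 (mod 127) ✓
The smallest such exponent is 63, so the order of 60 is 63.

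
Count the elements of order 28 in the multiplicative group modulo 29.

φ(29) = 29 − 1 = 28 = 2^2 · 7.
(Z/29Z)^× is cyclic (|G| = 28); a cyclic group of order m has exactly φ(d) elements of each order d | m, and none otherwise.
28 = 2^2 · 7 divides 28, and φ(28) = 12.

12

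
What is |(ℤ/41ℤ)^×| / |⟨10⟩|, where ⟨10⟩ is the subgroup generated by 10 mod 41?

8

By Lagrange's theorem, ord_41(10) divides φ(41) = 41 − 1 = 40 = 2^3 · 5.
Divisors of 40: 1, 2, 4, 5, 8, 10, 20, 40.
Test each divisor d:
10^1 ≡ 10
10^2 ≡ 18
10^4 ≡ 37
10^5 ≡ 1
So ord_41(10) = 5, hence |⟨10⟩| = 5.
Index = |(Z/41Z)^×| / |⟨10⟩| = 40 / 5 = 8.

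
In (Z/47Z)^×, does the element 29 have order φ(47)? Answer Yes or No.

φ(47) = 47 − 1 = 46 = 2 · 23.
29 is a primitive root mod 47 iff 29^(φ(47)/q) ≢ 1 for every prime q | φ(47), i.e. q ∈ {2, 23}.
29^23 ≡ 46 (mod 47)  [q = 2: ≢ 1 ✓]
29^2 ≡ 42 (mod 47)  [q = 23: ≢ 1 ✓]
None equal 1, so ord_47(29) = 46: 29 is a primitive root.

Yes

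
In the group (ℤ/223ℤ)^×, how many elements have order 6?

2

φ(223) = 223 − 1 = 222 = 2 · 3 · 37.
(Z/223Z)^× is cyclic (|G| = 222); a cyclic group of order m has exactly φ(d) elements of each order d | m, and none otherwise.
6 = 2 · 3 divides 222, and φ(6) = 2.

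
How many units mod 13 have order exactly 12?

4

φ(13) = 13 − 1 = 12 = 2^2 · 3.
Since (Z/13Z)^× is cyclic of order 12, the number of elements of order d is φ(d) when d | 12 and 0 otherwise.
12 = 2^2 · 3 divides 12, and φ(12) = 4.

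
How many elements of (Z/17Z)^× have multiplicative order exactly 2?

1

φ(17) = 17 − 1 = 16 = 2^4.
(Z/17Z)^× is cyclic (|G| = 16); a cyclic group of order m has exactly φ(d) elements of each order d | m, and none otherwise.
2 | 16, and φ(2) = 2 − 1 = 1.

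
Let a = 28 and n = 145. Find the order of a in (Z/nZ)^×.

The order of 28 must divide φ(145) = φ(5·29) = (5−1)·(29−1) = 4·28 = 112 = 2^4 · 7.
Divisors of 112: 1, 2, 4, 7, 8, 14, 16, 28, 56, 112.
Compute 28^d (mod 145) for the divisors d until we hit 1:
28^1 ≡ 28
28^2 ≡ 59
28^4 ≡ 1
Hence ord(28) = 4.

4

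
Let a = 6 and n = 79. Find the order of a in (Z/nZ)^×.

78

By Lagrange's theorem, ord_79(6) divides φ(79) = 79 − 1 = 78 = 2 · 3 · 13.
Divisors of 78: 1, 2, 3, 6, 13, 26, 39, 78.
Test each divisor d:
6^1 ≡ 6 (mod 79)
6^2 ≡ 36 (mod 79)
6^3 ≡ 58 (mod 79)
6^6 ≡ 46 (mod 79)
6^13 ≡ 56 (mod 79)
6^26 ≡ 55 (mod 79)
6^39 ≡ 78 (mod 79)
6^78 ≡ 1 (mod 79) ✓
Therefore the multiplicative order of 6 modulo 79 is 78.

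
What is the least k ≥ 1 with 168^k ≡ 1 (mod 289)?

ord(168) | φ(289) = φ(17^2) = 17·(17−1) = 272 = 2^4 · 17.
Divisors of 272: 1, 2, 4, 8, 16, 17, 34, 68, 136, 272.
Compute 168^d (mod 289) for the divisors d until we hit 1:
168^1 ≡ 168
168^2 ≡ 191
168^4 ≡ 67
168^8 ≡ 154
168^16 ≡ 18
168^17 ≡ 134
168^34 ≡ 38
168^68 ≡ 288
168^136 ≡ 1
Therefore the multiplicative order of 168 modulo 289 is 136.

136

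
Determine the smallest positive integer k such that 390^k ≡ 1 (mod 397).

Since 390 ∈ (Z/397Z)^×, its order divides φ(397) = 397 − 1 = 396 = 2^2 · 3^2 · 11.
Divisors of 396: 1, 2, 3, 4, 6, 9, 11, 12, 18, 22, 33, 36, 44, 66, 99, 132, 198, 396.
Check 390^d mod 397 for each divisor in increasing order:
390^1 ≡ 390
390^2 ≡ 49
390^3 ≡ 54
390^4 ≡ 19
390^6 ≡ 137
390^9 ≡ 252
390^11 ≡ 41
390^12 ≡ 110
390^18 ≡ 381
390^22 ≡ 93
390^33 ≡ 240
390^36 ≡ 256
390^44 ≡ 312
390^66 ≡ 35
390^99 ≡ 63
390^132 ≡ 34
390^198 ≡ 396
390^396 ≡ 1
Hence ord(390) = 396.

396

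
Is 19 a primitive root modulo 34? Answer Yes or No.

No

φ(34) = φ(2)·φ(17) = 1·16 = 16 = 2^4.
19 is a primitive root mod 34 iff 19^(φ(34)/q) ≢ 1 for every prime q | φ(34), i.e. q ∈ {2}.
19^8 ≡ 1 (mod 34)  [q = 2: ≡ 1 ✗]
Since 19^8 ≡ 1, the order of 19 divides 8 < 16, so 19 is not a primitive root.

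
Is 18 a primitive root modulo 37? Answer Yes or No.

Yes

φ(37) = 37 − 1 = 36 = 2^2 · 3^2.
It suffices to check that the order of 18 is not a proper divisor of 36: compute 18^(36/q) for q ∈ {2, 3}.
18^18 ≡ 36 (mod 37)  [q = 2: ≢ 1 ✓]
18^12 ≡ 10 (mod 37)  [q = 3: ≢ 1 ✓]
All checks pass, so 18 has order 36 and is a primitive root modulo 37.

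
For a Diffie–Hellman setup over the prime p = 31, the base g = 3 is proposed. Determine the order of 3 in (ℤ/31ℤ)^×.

30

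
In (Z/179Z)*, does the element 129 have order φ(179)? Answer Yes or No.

φ(179) = 179 − 1 = 178 = 2 · 89.
It suffices to check that the order of 129 is not a proper divisor of 178: compute 129^(178/q) for q ∈ {2, 89}.
129^89 ≡ 1 (mod 179)  [q = 2: ≡ 1 ✗]
129^2 ≡ 173 (mod 179)  [q = 89: ≢ 1 ✓]
129^89 ≡ 1 shows ord(129) | 89, strictly less than φ(179); not a primitive root.

No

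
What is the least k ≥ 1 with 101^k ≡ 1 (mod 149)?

148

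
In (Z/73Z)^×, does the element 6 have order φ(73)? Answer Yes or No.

No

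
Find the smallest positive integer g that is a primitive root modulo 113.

φ(113) = 113 − 1 = 112 = 2^4 · 7.
Test candidates g = 2, 3, … against the prime factors q ∈ {2, 7} of φ(113): g is a generator iff g^(112/q) ≢ 1 for every such q.
g = 2: 2^56 ≡ 1 — hits 1, so not a primitive root.
g = 3: 3^56 ≡ 112; 3^16 ≡ 49 — none is 1, so 3 is a primitive root.
So 3 is the smallest generator of (Z/113Z)^×.

3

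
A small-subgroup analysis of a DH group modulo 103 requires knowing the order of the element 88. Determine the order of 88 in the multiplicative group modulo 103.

102

The order of 88 must divide φ(103) = 103 − 1 = 102 = 2 · 3 · 17.
Divisors of 102: 1, 2, 3, 6, 17, 34, 51, 102.
Evaluate successive powers at the divisors of 102:
88^1 ≡ 88 (mod 103)
88^2 ≡ 19 (mod 103)
88^3 ≡ 24 (mod 103)
88^6 ≡ 61 (mod 103)
88^17 ≡ 57 (mod 103)
88^34 ≡ 56 (mod 103)
88^51 ≡ 102 (mod 103)
88^102 ≡ 1 (mod 103) ✓
The smallest such exponent is 102, so the order of 88 is 102.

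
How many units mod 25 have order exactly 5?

4

φ(25) = φ(5^2) = 5·(5−1) = 20 = 2^2 · 5.
In a cyclic group of order 20, there are φ(d) elements of order d for each divisor d of 20, and zero for non-divisors.
5 | 20, and φ(5) = 5 − 1 = 4.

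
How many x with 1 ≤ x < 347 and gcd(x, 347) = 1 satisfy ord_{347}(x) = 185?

φ(347) = 347 − 1 = 346 = 2 · 173.
In a cyclic group of order 346, there are φ(d) elements of order d for each divisor d of 346, and zero for non-divisors.
185 does not divide 346, so no element of (Z/347Z)^× has order 185.

0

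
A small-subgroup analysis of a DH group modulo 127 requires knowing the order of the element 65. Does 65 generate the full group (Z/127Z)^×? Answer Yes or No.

Yes

φ(127) = 127 − 1 = 126 = 2 · 3^2 · 7.
Test 65^(126/q) mod 127 for each prime factor q of 126:
65^63 ≡ 126 (mod 127)  [q = 2: ≢ 1 ✓]
65^42 ≡ 107 (mod 127)  [q = 3: ≢ 1 ✓]
65^18 ≡ 32 (mod 127)  [q = 7: ≢ 1 ✓]
All checks pass, so 65 has order 126 and is a primitive root modulo 127.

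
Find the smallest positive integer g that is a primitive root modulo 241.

7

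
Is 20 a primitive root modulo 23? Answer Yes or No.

φ(23) = 23 − 1 = 22 = 2 · 11.
Test 20^(22/q) mod 23 for each prime factor q of 22:
20^11 ≡ 22 (mod 23)  [q = 2: ≢ 1 ✓]
20^2 ≡ 9 (mod 23)  [q = 11: ≢ 1 ✓]
Every test exponent gives a nontrivial residue, hence 20 generates the full group.

Yes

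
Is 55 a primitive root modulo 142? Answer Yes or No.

Yes

φ(142) = φ(2)·φ(71) = 1·70 = 70 = 2 · 5 · 7.
It suffices to check that the order of 55 is not a proper divisor of 70: compute 55^(70/q) for q ∈ {2, 5, 7}.
55^35 ≡ 141 (mod 142)  [q = 2: ≢ 1 ✓]
55^14 ≡ 25 (mod 142)  [q = 5: ≢ 1 ✓]
55^10 ≡ 103 (mod 142)  [q = 7: ≢ 1 ✓]
All checks pass, so 55 has order 70 and is a primitive root modulo 142.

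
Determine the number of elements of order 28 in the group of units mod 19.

0

φ(19) = 19 − 1 = 18 = 2 · 3^2.
(Z/19Z)^× is cyclic (|G| = 18); a cyclic group of order m has exactly φ(d) elements of each order d | m, and none otherwise.
Here 18 is not a multiple of 28, so there are no elements of order 28.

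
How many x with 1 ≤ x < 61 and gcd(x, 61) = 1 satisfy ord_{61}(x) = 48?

0

φ(61) = 61 − 1 = 60 = 2^2 · 3 · 5.
In a cyclic group of order 60, there are φ(d) elements of order d for each divisor d of 60, and zero for non-divisors.
Since 48 ∤ 60, the count is 0.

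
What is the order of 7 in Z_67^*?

By Lagrange's theorem, ord_67(7) divides φ(67) = 67 − 1 = 66 = 2 · 3 · 11.
Divisors of 66: 1, 2, 3, 6, 11, 22, 33, 66.
Test each divisor d:
7^1 ≡ 7 (mod 67)
7^2 ≡ 49 (mod 67)
7^3 ≡ 8 (mod 67)
7^6 ≡ 64 (mod 67)
7^11 ≡ 30 (mod 67)
7^22 ≡ 29 (mod 67)
7^33 ≡ 66 (mod 67)
7^66 ≡ 1 (mod 67) ✓
The smallest such exponent is 66, so the order of 7 is 66.

66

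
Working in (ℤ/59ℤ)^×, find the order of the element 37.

By Lagrange's theorem, ord_59(37) divides φ(59) = 59 − 1 = 58 = 2 · 29.
Divisors of 58: 1, 2, 29, 58.
Compute 37^d (mod 59) for the divisors d until we hit 1:
37^1 ≡ 37 (mod 59)
37^2 ≡ 12 (mod 59)
37^29 ≡ 58 (mod 59)
37^58 ≡ 1 (mod 59) ✓
The smallest such exponent is 58, so the order of 37 is 58.

58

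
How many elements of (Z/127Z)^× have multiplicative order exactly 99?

0

φ(127) = 127 − 1 = 126 = 2 · 3^2 · 7.
Since (Z/127Z)^× is cyclic of order 126, the number of elements of order d is φ(d) when d | 126 and 0 otherwise.
Since 99 ∤ 126, the count is 0.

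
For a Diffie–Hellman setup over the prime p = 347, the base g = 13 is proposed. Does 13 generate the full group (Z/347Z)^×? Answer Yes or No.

φ(347) = 347 − 1 = 346 = 2 · 173.
An element g generates (Z/347Z)^× iff g^(346/q) ≢ 1 (mod 347) for each prime q ∈ {2, 173}.
13^173 ≡ 1 (mod 347)  [q = 2: ≡ 1 ✗]
13^2 ≡ 169 (mod 347)  [q = 173: ≢ 1 ✓]
13^173 ≡ 1 shows ord(13) | 173, strictly less than φ(347); not a primitive root.

No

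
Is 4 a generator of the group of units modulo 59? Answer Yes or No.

No

φ(59) = 59 − 1 = 58 = 2 · 29.
4 is a primitive root mod 59 iff 4^(φ(59)/q) ≢ 1 for every prime q | φ(59), i.e. q ∈ {2, 29}.
4^29 ≡ 1 (mod 59)  [q = 2: ≡ 1 ✗]
4^2 ≡ 16 (mod 59)  [q = 29: ≢ 1 ✓]
Since 4^29 ≡ 1, the order of 4 divides 29 < 58, so 4 is not a primitive root.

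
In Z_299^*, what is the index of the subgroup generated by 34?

6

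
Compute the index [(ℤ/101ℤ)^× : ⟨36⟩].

20

By Lagrange's theorem, ord_101(36) divides φ(101) = 101 − 1 = 100 = 2^2 · 5^2.
Divisors of 100: 1, 2, 4, 5, 10, 20, 25, 50, 100.
Evaluate successive powers at the divisors of 100:
36^1 ≡ 36
36^2 ≡ 84
36^4 ≡ 87
36^5 ≡ 1
So ord_101(36) = 5, hence |⟨36⟩| = 5.
The index is φ(101) / ord(36) = 100 / 5 = 20.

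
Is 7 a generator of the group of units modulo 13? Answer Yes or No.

φ(13) = 13 − 1 = 12 = 2^2 · 3.
An element g generates (Z/13Z)^× iff g^(12/q) ≢ 1 (mod 13) for each prime q ∈ {2, 3}.
7^6 ≡ 12 (mod 13)  [q = 2: ≢ 1 ✓]
7^4 ≡ 9 (mod 13)  [q = 3: ≢ 1 ✓]
Every test exponent gives a nontrivial residue, hence 7 generates the full group.

Yes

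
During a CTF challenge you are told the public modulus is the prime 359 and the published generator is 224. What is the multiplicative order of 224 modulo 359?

358

By Lagrange's theorem, ord_359(224) divides φ(359) = 359 − 1 = 358 = 2 · 179.
Divisors of 358: 1, 2, 179, 358.
Check 224^d mod 359 for each divisor in increasing order:
224^1 ≡ 224 (mod 359)
224^2 ≡ 275 (mod 359)
224^179 ≡ 358 (mod 359)
224^358 ≡ 1 (mod 359) ✓
The smallest such exponent is 358, so the order of 224 is 358.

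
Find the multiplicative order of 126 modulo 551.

84

ord(126) | φ(551) = φ(19·29) = (19−1)·(29−1) = 18·28 = 504 = 2^3 · 3^2 · 7.
Divisors of 504: 1, 2, 3, 4, 6, 7, 8, 9, 12, 14, 18, 21, 24, 28, 36, 42, 56, 63, 72, 84, 126, 168, 252, 504.
Check 126^d mod 551 for each divisor in increasing order:
126^1 ≡ 126 (mod 551)
126^2 ≡ 448 (mod 551)
126^3 ≡ 246 (mod 551)
126^4 ≡ 140 (mod 551)
126^6 ≡ 457 (mod 551)
126^7 ≡ 278 (mod 551)
126^8 ≡ 315 (mod 551)
126^9 ≡ 18 (mod 551)
126^12 ≡ 20 (mod 551)
126^14 ≡ 144 (mod 551)
126^18 ≡ 324 (mod 551)
126^21 ≡ 360 (mod 551)
126^24 ≡ 400 (mod 551)
126^28 ≡ 349 (mod 551)
126^36 ≡ 286 (mod 551)
126^42 ≡ 115 (mod 551)
126^56 ≡ 30 (mod 551)
126^63 ≡ 75 (mod 551)
126^72 ≡ 248 (mod 551)
126^84 ≡ 1 (mod 551) ✓
Therefore the multiplicative order of 126 modulo 551 is 84.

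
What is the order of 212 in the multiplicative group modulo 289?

136

The order of 212 must divide φ(289) = φ(17^2) = 17·(17−1) = 272 = 2^4 · 17.
Divisors of 272: 1, 2, 4, 8, 16, 17, 34, 68, 136, 272.
Compute 212^d (mod 289) for the divisors d until we hit 1:
212^1 ≡ 212 (mod 289)
212^2 ≡ 149 (mod 289)
212^4 ≡ 237 (mod 289)
212^8 ≡ 103 (mod 289)
212^16 ≡ 205 (mod 289)
212^17 ≡ 110 (mod 289)
212^34 ≡ 251 (mod 289)
212^68 ≡ 288 (mod 289)
212^136 ≡ 1 (mod 289) ✓
The smallest such exponent is 136, so the order of 212 is 136.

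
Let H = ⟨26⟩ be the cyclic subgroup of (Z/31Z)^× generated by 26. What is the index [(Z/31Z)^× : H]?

5

By Lagrange's theorem, ord_31(26) divides φ(31) = 31 − 1 = 30 = 2 · 3 · 5.
Divisors of 30: 1, 2, 3, 5, 6, 10, 15, 30.
Compute 26^d (mod 31) for the divisors d until we hit 1:
26^1 ≡ 26 (mod 31)
26^2 ≡ 25 (mod 31)
26^3 ≡ 30 (mod 31)
26^5 ≡ 6 (mod 31)
26^6 ≡ 1 (mod 31) ✓
Thus |⟨26⟩| = ord(26) = 6.
[(Z/31Z)^× : ⟨26⟩] = 30/6 = 5.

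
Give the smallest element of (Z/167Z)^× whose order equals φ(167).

5

φ(167) = 167 − 1 = 166 = 2 · 83.
g is a primitive root iff g^(166/q) ≢ 1 (mod 167) for each prime q ∈ {2, 83}.
g = 2: 2^83 ≡ 1 — hits 1, so not a primitive root.
g = 3: 3^83 ≡ 1 — hits 1, so not a primitive root.
g = 4: 4^83 ≡ 1 — hits 1, so not a primitive root.
g = 5: 5^83 ≡ 166; 5^2 ≡ 25 — none is 1, so 5 is a primitive root.
So 5 is the smallest generator of (Z/167Z)^×.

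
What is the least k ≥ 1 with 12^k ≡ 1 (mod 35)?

By Lagrange's theorem, ord_35(12) divides φ(35) = φ(5·7) = (5−1)·(7−1) = 4·6 = 24 = 2^3 · 3.
Divisors of 24: 1, 2, 3, 4, 6, 8, 12, 24.
Test each divisor d:
12^1 ≡ 12
12^2 ≡ 4
12^3 ≡ 13
12^4 ≡ 16
12^6 ≡ 29
12^8 ≡ 11
12^12 ≡ 1
Therefore the multiplicative order of 12 modulo 35 is 12.

12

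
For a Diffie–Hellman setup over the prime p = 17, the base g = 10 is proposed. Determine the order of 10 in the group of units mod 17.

The order of 10 must divide φ(17) = 17 − 1 = 16 = 2^4.
Divisors of 16: 1, 2, 4, 8, 16.
Test each divisor d:
10^1 ≡ 10
10^2 ≡ 15
10^4 ≡ 4
10^8 ≡ 16
10^16 ≡ 1
Hence ord(10) = 16.

16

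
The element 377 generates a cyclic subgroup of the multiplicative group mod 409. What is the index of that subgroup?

2

The order of 377 must divide φ(409) = 409 − 1 = 408 = 2^3 · 3 · 17.
Divisors of 408: 1, 2, 3, 4, 6, 8, 12, 17, 24, 34, 51, 68, 102, 136, 204, 408.
Evaluate successive powers at the divisors of 408:
377^1 ≡ 377
377^2 ≡ 206
377^3 ≡ 361
377^4 ≡ 309
377^6 ≡ 259
377^8 ≡ 184
377^12 ≡ 5
377^17 ≡ 49
377^24 ≡ 25
377^34 ≡ 356
377^51 ≡ 266
377^68 ≡ 355
377^102 ≡ 408
377^136 ≡ 53
377^204 ≡ 1
So ord_409(377) = 204, hence |⟨377⟩| = 204.
[(Z/409Z)^× : ⟨377⟩] = 408/204 = 2.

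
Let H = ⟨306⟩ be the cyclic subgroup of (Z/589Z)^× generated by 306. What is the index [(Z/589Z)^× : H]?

6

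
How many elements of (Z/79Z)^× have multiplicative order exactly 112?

φ(79) = 79 − 1 = 78 = 2 · 3 · 13.
(Z/79Z)^× is cyclic (|G| = 78); a cyclic group of order m has exactly φ(d) elements of each order d | m, and none otherwise.
Since 112 ∤ 78, the count is 0.

0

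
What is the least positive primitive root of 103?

φ(103) = 103 − 1 = 102 = 2 · 3 · 17.
g is a primitive root iff g^(102/q) ≢ 1 (mod 103) for each prime q ∈ {2, 3, 17}.
g = 2: 2^51 ≡ 1 — hits 1, so not a primitive root.
g = 3: 3^51 ≡ 102; 3^34 ≡ 1 — hits 1, so not a primitive root.
g = 4: 4^51 ≡ 1 — hits 1, so not a primitive root.
g = 5: 5^51 ≡ 102; 5^34 ≡ 56; 5^6 ≡ 72 — none is 1, so 5 is a primitive root.
So 5 is the smallest generator of (Z/103Z)^×.

5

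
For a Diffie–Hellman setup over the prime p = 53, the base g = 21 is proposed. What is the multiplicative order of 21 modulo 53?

52

ord(21) | φ(53) = 53 − 1 = 52 = 2^2 · 13.
Divisors of 52: 1, 2, 4, 13, 26, 52.
Test each divisor d:
21^1 ≡ 21 (mod 53)
21^2 ≡ 17 (mod 53)
21^4 ≡ 24 (mod 53)
21^13 ≡ 23 (mod 53)
21^26 ≡ 52 (mod 53)
21^52 ≡ 1 (mod 53) ✓
Therefore the multiplicative order of 21 modulo 53 is 52.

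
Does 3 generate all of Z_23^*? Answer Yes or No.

No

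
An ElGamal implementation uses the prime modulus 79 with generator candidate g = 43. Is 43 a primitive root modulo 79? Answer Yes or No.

φ(79) = 79 − 1 = 78 = 2 · 3 · 13.
An element g generates (Z/79Z)^× iff g^(78/q) ≢ 1 (mod 79) for each prime q ∈ {2, 3, 13}.
43^39 ≡ 78 (mod 79)  [q = 2: ≢ 1 ✓]
43^26 ≡ 23 (mod 79)  [q = 3: ≢ 1 ✓]
43^6 ≡ 62 (mod 79)  [q = 13: ≢ 1 ✓]
All checks pass, so 43 has order 78 and is a primitive root modulo 79.

Yes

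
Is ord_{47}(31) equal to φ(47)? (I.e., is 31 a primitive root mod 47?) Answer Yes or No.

Yes

φ(47) = 47 − 1 = 46 = 2 · 23.
31 is a primitive root mod 47 iff 31^(φ(47)/q) ≢ 1 for every prime q | φ(47), i.e. q ∈ {2, 23}.
31^23 ≡ 46 (mod 47)  [q = 2: ≢ 1 ✓]
31^2 ≡ 21 (mod 47)  [q = 23: ≢ 1 ✓]
All checks pass, so 31 has order 46 and is a primitive root modulo 47.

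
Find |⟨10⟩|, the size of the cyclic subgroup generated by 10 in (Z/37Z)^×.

By Lagrange's theorem, ord_37(10) divides φ(37) = 37 − 1 = 36 = 2^2 · 3^2.
Divisors of 36: 1, 2, 3, 4, 6, 9, 12, 18, 36.
Compute 10^d (mod 37) for the divisors d until we hit 1:
10^1 ≡ 10 (mod 37)
10^2 ≡ 26 (mod 37)
10^3 ≡ 1 (mod 37) ✓
The smallest such exponent is 3, so the order of 10 is 3.

3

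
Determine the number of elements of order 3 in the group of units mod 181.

2

φ(181) = 181 − 1 = 180 = 2^2 · 3^2 · 5.
Since (Z/181Z)^× is cyclic of order 180, the number of elements of order d is φ(d) when d | 180 and 0 otherwise.
3 | 180, and φ(3) = 3 − 1 = 2.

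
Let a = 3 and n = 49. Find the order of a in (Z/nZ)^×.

42

Since 3 ∈ (Z/49Z)^×, its order divides φ(49) = φ(7^2) = 7·(7−1) = 42 = 2 · 3 · 7.
Divisors of 42: 1, 2, 3, 6, 7, 14, 21, 42.
Compute 3^d (mod 49) for the divisors d until we hit 1:
3^1 ≡ 3 (mod 49)
3^2 ≡ 9 (mod 49)
3^3 ≡ 27 (mod 49)
3^6 ≡ 43 (mod 49)
3^7 ≡ 31 (mod 49)
3^14 ≡ 30 (mod 49)
3^21 ≡ 48 (mod 49)
3^42 ≡ 1 (mod 49) ✓
So ord_49(3) = 42.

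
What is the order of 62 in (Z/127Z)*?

63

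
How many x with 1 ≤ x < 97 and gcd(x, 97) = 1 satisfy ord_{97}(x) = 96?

φ(97) = 97 − 1 = 96 = 2^5 · 3.
In a cyclic group of order 96, there are φ(d) elements of order d for each divisor d of 96, and zero for non-divisors.
96 = 2^5 · 3 divides 96, and φ(96) = 32.

32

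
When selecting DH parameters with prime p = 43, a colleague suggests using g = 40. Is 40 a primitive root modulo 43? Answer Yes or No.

φ(43) = 43 − 1 = 42 = 2 · 3 · 7.
40 is a primitive root mod 43 iff 40^(φ(43)/q) ≢ 1 for every prime q | φ(43), i.e. q ∈ {2, 3, 7}.
40^21 ≡ 1 (mod 43)  [q = 2: ≡ 1 ✗]
40^14 ≡ 36 (mod 43)  [q = 3: ≢ 1 ✓]
40^6 ≡ 41 (mod 43)  [q = 7: ≢ 1 ✓]
The check at q = 2 fails, so 40 generates a proper subgroup.

No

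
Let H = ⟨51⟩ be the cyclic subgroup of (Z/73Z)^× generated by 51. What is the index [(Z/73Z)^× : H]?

By Lagrange's theorem, ord_73(51) divides φ(73) = 73 − 1 = 72 = 2^3 · 3^2.
Divisors of 72: 1, 2, 3, 4, 6, 8, 9, 12, 18, 24, 36, 72.
Evaluate successive powers at the divisors of 72:
51^1 ≡ 51
51^2 ≡ 46
51^3 ≡ 10
51^4 ≡ 72
51^6 ≡ 27
51^8 ≡ 1
Thus |⟨51⟩| = ord(51) = 8.
Index = |(Z/73Z)^×| / |⟨51⟩| = 72 / 8 = 9.

9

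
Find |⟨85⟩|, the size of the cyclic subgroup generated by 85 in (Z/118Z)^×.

ord(85) | φ(118) = φ(2)·φ(59) = 1·58 = 58 = 2 · 29.
Divisors of 58: 1, 2, 29, 58.
Evaluate successive powers at the divisors of 58:
85^1 ≡ 85 (mod 118)
85^2 ≡ 27 (mod 118)
85^29 ≡ 1 (mod 118) ✓
The smallest such exponent is 29, so the order of 85 is 29.

29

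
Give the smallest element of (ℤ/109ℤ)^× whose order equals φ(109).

6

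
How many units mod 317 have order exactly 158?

78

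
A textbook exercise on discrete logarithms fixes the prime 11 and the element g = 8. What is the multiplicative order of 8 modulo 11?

10

Since 8 ∈ (Z/11Z)^×, its order divides φ(11) = 11 − 1 = 10 = 2 · 5.
Divisors of 10: 1, 2, 5, 10.
Check 8^d mod 11 for each divisor in increasing order:
8^1 ≡ 8 (mod 11)
8^2 ≡ 9 (mod 11)
8^5 ≡ 10 (mod 11)
8^10 ≡ 1 (mod 11) ✓
Hence ord(8) = 10.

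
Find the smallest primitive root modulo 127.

φ(127) = 127 − 1 = 126 = 2 · 3^2 · 7.
g is a primitive root iff g^(126/q) ≢ 1 (mod 127) for each prime q ∈ {2, 3, 7}.
g = 2: 2^63 ≡ 1 — hits 1, so not a primitive root.
g = 3: 3^63 ≡ 126; 3^42 ≡ 107; 3^18 ≡ 4 — none is 1, so 3 is a primitive root.
Hence the least primitive root of 127 is 3.

3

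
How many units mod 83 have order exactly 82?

φ(83) = 83 − 1 = 82 = 2 · 41.
Since (Z/83Z)^× is cyclic of order 82, the number of elements of order d is φ(d) when d | 82 and 0 otherwise.
82 = 2 · 41 divides 82, and φ(82) = 40.

40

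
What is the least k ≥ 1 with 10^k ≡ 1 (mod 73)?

Since 10 ∈ (Z/73Z)^×, its order divides φ(73) = 73 − 1 = 72 = 2^3 · 3^2.
Divisors of 72: 1, 2, 3, 4, 6, 8, 9, 12, 18, 24, 36, 72.
Check 10^d mod 73 for each divisor in increasing order:
10^1 ≡ 10 (mod 73)
10^2 ≡ 27 (mod 73)
10^3 ≡ 51 (mod 73)
10^4 ≡ 72 (mod 73)
10^6 ≡ 46 (mod 73)
10^8 ≡ 1 (mod 73) ✓
Hence ord(10) = 8.

8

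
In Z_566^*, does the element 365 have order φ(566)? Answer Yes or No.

φ(566) = φ(2)·φ(283) = 1·282 = 282 = 2 · 3 · 47.
365 is a primitive root mod 566 iff 365^(φ(566)/q) ≢ 1 for every prime q | φ(566), i.e. q ∈ {2, 3, 47}.
365^141 ≡ 565 (mod 566)  [q = 2: ≢ 1 ✓]
365^94 ≡ 521 (mod 566)  [q = 3: ≢ 1 ✓]
365^6 ≡ 547 (mod 566)  [q = 47: ≢ 1 ✓]
Every test exponent gives a nontrivial residue, hence 365 generates the full group.

Yes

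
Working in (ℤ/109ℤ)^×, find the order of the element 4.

18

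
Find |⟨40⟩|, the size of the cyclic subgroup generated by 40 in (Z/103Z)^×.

102

The order of 40 must divide φ(103) = 103 − 1 = 102 = 2 · 3 · 17.
Divisors of 102: 1, 2, 3, 6, 17, 34, 51, 102.
Evaluate successive powers at the divisors of 102:
40^1 ≡ 40 (mod 103)
40^2 ≡ 55 (mod 103)
40^3 ≡ 37 (mod 103)
40^6 ≡ 30 (mod 103)
40^17 ≡ 57 (mod 103)
40^34 ≡ 56 (mod 103)
40^51 ≡ 102 (mod 103)
40^102 ≡ 1 (mod 103) ✓
So ord_103(40) = 102.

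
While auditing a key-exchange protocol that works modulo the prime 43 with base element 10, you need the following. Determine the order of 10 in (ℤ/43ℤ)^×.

21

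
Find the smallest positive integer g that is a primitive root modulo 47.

5

φ(47) = 47 − 1 = 46 = 2 · 23.
Test candidates g = 2, 3, … against the prime factors q ∈ {2, 23} of φ(47): g is a generator iff g^(46/q) ≢ 1 for every such q.
g = 2: 2^23 ≡ 1 — hits 1, so not a primitive root.
g = 3: 3^23 ≡ 1 — hits 1, so not a primitive root.
g = 4: 4^23 ≡ 1 — hits 1, so not a primitive root.
g = 5: 5^23 ≡ 46; 5^2 ≡ 25 — none is 1, so 5 is a primitive root.
So 5 is the smallest generator of (Z/47Z)^×.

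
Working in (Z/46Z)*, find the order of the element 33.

By Lagrange's theorem, ord_46(33) divides φ(46) = φ(2)·φ(23) = 1·22 = 22 = 2 · 11.
Divisors of 22: 1, 2, 11, 22.
Evaluate successive powers at the divisors of 22:
33^1 ≡ 33 (mod 46)
33^2 ≡ 31 (mod 46)
33^11 ≡ 45 (mod 46)
33^22 ≡ 1 (mod 46) ✓
So ord_46(33) = 22.

22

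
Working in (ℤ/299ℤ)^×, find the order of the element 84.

132

By Lagrange's theorem, ord_299(84) divides φ(299) = φ(13·23) = (13−1)·(23−1) = 12·22 = 264 = 2^3 · 3 · 11.
Divisors of 264: 1, 2, 3, 4, 6, 8, 11, 12, 22, 24, 33, 44, 66, 88, 132, 264.
Evaluate successive powers at the divisors of 264:
84^1 ≡ 84
84^2 ≡ 179
84^3 ≡ 86
84^4 ≡ 48
84^6 ≡ 220
84^8 ≡ 211
84^11 ≡ 206
84^12 ≡ 261
84^22 ≡ 277
84^24 ≡ 248
84^33 ≡ 252
84^44 ≡ 185
84^66 ≡ 116
84^88 ≡ 139
84^132 ≡ 1
So ord_299(84) = 132.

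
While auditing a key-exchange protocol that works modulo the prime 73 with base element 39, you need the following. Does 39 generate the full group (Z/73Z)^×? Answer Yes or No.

φ(73) = 73 − 1 = 72 = 2^3 · 3^2.
Test 39^(72/q) mod 73 for each prime factor q of 72:
39^36 ≡ 72 (mod 73)  [q = 2: ≢ 1 ✓]
39^24 ≡ 64 (mod 73)  [q = 3: ≢ 1 ✓]
None equal 1, so ord_73(39) = 72: 39 is a primitive root.

Yes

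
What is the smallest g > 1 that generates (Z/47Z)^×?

φ(47) = 47 − 1 = 46 = 2 · 23.
Test candidates g = 2, 3, … against the prime factors q ∈ {2, 23} of φ(47): g is a generator iff g^(46/q) ≢ 1 for every such q.
g = 2: 2^23 ≡ 1 — hits 1, so not a primitive root.
g = 3: 3^23 ≡ 1 — hits 1, so not a primitive root.
g = 4: 4^23 ≡ 1 — hits 1, so not a primitive root.
g = 5: 5^23 ≡ 46; 5^2 ≡ 25 — none is 1, so 5 is a primitive root.
The smallest primitive root modulo 47 is 5.

5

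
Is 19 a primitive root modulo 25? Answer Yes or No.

No

φ(25) = φ(5^2) = 5·(5−1) = 20 = 2^2 · 5.
Test 19^(20/q) mod 25 for each prime factor q of 20:
19^10 ≡ 1 (mod 25)  [q = 2: ≡ 1 ✗]
19^4 ≡ 21 (mod 25)  [q = 5: ≢ 1 ✓]
Since 19^10 ≡ 1, the order of 19 divides 10 < 20, so 19 is not a primitive root.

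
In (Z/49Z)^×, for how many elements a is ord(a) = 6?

2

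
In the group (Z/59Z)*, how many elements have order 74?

0

φ(59) = 59 − 1 = 58 = 2 · 29.
In a cyclic group of order 58, there are φ(d) elements of order d for each divisor d of 58, and zero for non-divisors.
74 does not divide 58, so no element of (Z/59Z)^× has order 74.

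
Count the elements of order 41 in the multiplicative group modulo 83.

40

φ(83) = 83 − 1 = 82 = 2 · 41.
Since (Z/83Z)^× is cyclic of order 82, the number of elements of order d is φ(d) when d | 82 and 0 otherwise.
41 | 82, and φ(41) = 41 − 1 = 40.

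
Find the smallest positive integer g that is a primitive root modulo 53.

φ(53) = 53 − 1 = 52 = 2^2 · 13.
g is a primitive root iff g^(52/q) ≢ 1 (mod 53) for each prime q ∈ {2, 13}.
g = 2: 2^26 ≡ 52; 2^4 ≡ 16 — none is 1, so 2 is a primitive root.
So 2 is the smallest generator of (Z/53Z)^×.

2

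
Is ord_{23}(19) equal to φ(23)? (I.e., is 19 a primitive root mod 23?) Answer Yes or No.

φ(23) = 23 − 1 = 22 = 2 · 11.
19 is a primitive root mod 23 iff 19^(φ(23)/q) ≢ 1 for every prime q | φ(23), i.e. q ∈ {2, 11}.
19^11 ≡ 22 (mod 23)  [q = 2: ≢ 1 ✓]
19^2 ≡ 16 (mod 23)  [q = 11: ≢ 1 ✓]
None equal 1, so ord_23(19) = 22: 19 is a primitive root.

Yes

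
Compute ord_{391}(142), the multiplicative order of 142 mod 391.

ord(142) | φ(391) = φ(17·23) = (17−1)·(23−1) = 16·22 = 352 = 2^5 · 11.
Divisors of 352: 1, 2, 4, 8, 11, 16, 22, 32, 44, 88, 176, 352.
Check 142^d mod 391 for each divisor in increasing order:
142^1 ≡ 142
142^2 ≡ 223
142^4 ≡ 72
142^8 ≡ 101
142^11 ≡ 277
142^16 ≡ 35
142^22 ≡ 93
142^32 ≡ 52
142^44 ≡ 47
142^88 ≡ 254
142^176 ≡ 1
The smallest such exponent is 176, so the order of 142 is 176.

176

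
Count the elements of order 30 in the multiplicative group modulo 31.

8

φ(31) = 31 − 1 = 30 = 2 · 3 · 5.
Since (Z/31Z)^× is cyclic of order 30, the number of elements of order d is φ(d) when d | 30 and 0 otherwise.
30 = 2 · 3 · 5 divides 30, and φ(30) = 8.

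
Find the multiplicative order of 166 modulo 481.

36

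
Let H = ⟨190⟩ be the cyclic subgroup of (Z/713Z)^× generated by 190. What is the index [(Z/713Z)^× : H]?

Since 190 ∈ (Z/713Z)^×, its order divides φ(713) = φ(23·31) = (23−1)·(31−1) = 22·30 = 660 = 2^2 · 3 · 5 · 11.
Divisors of 660: 1, 2, 3, 4, 5, 6, 10, 11, 12, 15, 20, 22, 30, 33, 44, 55, 60, 66, 110, 132, 165, 220, 330, 660.
Compute 190^d (mod 713) for the divisors d until we hit 1:
190^1 ≡ 190 (mod 713)
190^2 ≡ 450 (mod 713)
190^3 ≡ 653 (mod 713)
190^4 ≡ 8 (mod 713)
190^5 ≡ 94 (mod 713)
190^6 ≡ 35 (mod 713)
190^10 ≡ 280 (mod 713)
190^11 ≡ 438 (mod 713)
190^12 ≡ 512 (mod 713)
190^15 ≡ 652 (mod 713)
190^20 ≡ 683 (mod 713)
190^22 ≡ 47 (mod 713)
190^30 ≡ 156 (mod 713)
190^33 ≡ 622 (mod 713)
190^44 ≡ 70 (mod 713)
190^55 ≡ 1 (mod 713) ✓
Thus |⟨190⟩| = ord(190) = 55.
Index = |(Z/713Z)^×| / |⟨190⟩| = 660 / 55 = 12.

12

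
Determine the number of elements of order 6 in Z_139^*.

2

φ(139) = 139 − 1 = 138 = 2 · 3 · 23.
In a cyclic group of order 138, there are φ(d) elements of order d for each divisor d of 138, and zero for non-divisors.
6 = 2 · 3 divides 138, and φ(6) = 2.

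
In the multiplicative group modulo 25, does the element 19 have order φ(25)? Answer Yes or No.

No

φ(25) = φ(5^2) = 5·(5−1) = 20 = 2^2 · 5.
19 is a primitive root mod 25 iff 19^(φ(25)/q) ≢ 1 for every prime q | φ(25), i.e. q ∈ {2, 5}.
19^10 ≡ 1 (mod 25)  [q = 2: ≡ 1 ✗]
19^4 ≡ 21 (mod 25)  [q = 5: ≢ 1 ✓]
19^10 ≡ 1 shows ord(19) | 10, strictly less than φ(25); not a primitive root.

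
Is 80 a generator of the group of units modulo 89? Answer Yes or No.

No

φ(89) = 89 − 1 = 88 = 2^3 · 11.
It suffices to check that the order of 80 is not a proper divisor of 88: compute 80^(88/q) for q ∈ {2, 11}.
80^44 ≡ 1 (mod 89)  [q = 2: ≡ 1 ✗]
80^8 ≡ 2 (mod 89)  [q = 11: ≢ 1 ✓]
The check at q = 2 fails, so 80 generates a proper subgroup.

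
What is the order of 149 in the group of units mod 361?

By Lagrange's theorem, ord_361(149) divides φ(361) = φ(19^2) = 19·(19−1) = 342 = 2 · 3^2 · 19.
Divisors of 342: 1, 2, 3, 6, 9, 18, 19, 38, 57, 114, 171, 342.
Check 149^d mod 361 for each divisor in increasing order:
149^1 ≡ 149 (mod 361)
149^2 ≡ 180 (mod 361)
149^3 ≡ 106 (mod 361)
149^6 ≡ 45 (mod 361)
149^9 ≡ 77 (mod 361)
149^18 ≡ 153 (mod 361)
149^19 ≡ 54 (mod 361)
149^38 ≡ 28 (mod 361)
149^57 ≡ 68 (mod 361)
149^114 ≡ 292 (mod 361)
149^171 ≡ 1 (mod 361) ✓
Hence ord(149) = 171.

171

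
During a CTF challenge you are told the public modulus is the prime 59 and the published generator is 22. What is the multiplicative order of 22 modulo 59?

29

By Lagrange's theorem, ord_59(22) divides φ(59) = 59 − 1 = 58 = 2 · 29.
Divisors of 58: 1, 2, 29, 58.
Test each divisor d:
22^1 ≡ 22 (mod 59)
22^2 ≡ 12 (mod 59)
22^29 ≡ 1 (mod 59) ✓
Hence ord(22) = 29.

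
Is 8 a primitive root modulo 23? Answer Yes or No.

No

φ(23) = 23 − 1 = 22 = 2 · 11.
An element g generates (Z/23Z)^× iff g^(22/q) ≢ 1 (mod 23) for each prime q ∈ {2, 11}.
8^11 ≡ 1 (mod 23)  [q = 2: ≡ 1 ✗]
8^2 ≡ 18 (mod 23)  [q = 11: ≢ 1 ✓]
The check at q = 2 fails, so 8 generates a proper subgroup.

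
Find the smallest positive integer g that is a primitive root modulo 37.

2

φ(37) = 37 − 1 = 36 = 2^2 · 3^2.
g is a primitive root iff g^(36/q) ≢ 1 (mod 37) for each prime q ∈ {2, 3}.
g = 2: 2^18 ≡ 36; 2^12 ≡ 26 — none is 1, so 2 is a primitive root.
Hence the least primitive root of 37 is 2.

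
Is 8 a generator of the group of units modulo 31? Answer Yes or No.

φ(31) = 31 − 1 = 30 = 2 · 3 · 5.
8 is a primitive root mod 31 iff 8^(φ(31)/q) ≢ 1 for every prime q | φ(31), i.e. q ∈ {2, 3, 5}.
8^15 ≡ 1 (mod 31)  [q = 2: ≡ 1 ✗]
8^10 ≡ 1 (mod 31)  [q = 3: ≡ 1 ✗]
8^6 ≡ 8 (mod 31)  [q = 5: ≢ 1 ✓]
Since 8^15 ≡ 1, the order of 8 divides 15 < 30, so 8 is not a primitive root.

No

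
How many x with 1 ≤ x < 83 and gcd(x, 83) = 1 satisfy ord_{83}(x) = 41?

40

φ(83) = 83 − 1 = 82 = 2 · 41.
(Z/83Z)^× is cyclic (|G| = 82); a cyclic group of order m has exactly φ(d) elements of each order d | m, and none otherwise.
41 | 82, and φ(41) = 41 − 1 = 40.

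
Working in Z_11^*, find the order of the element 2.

ord(2) | φ(11) = 11 − 1 = 10 = 2 · 5.
Divisors of 10: 1, 2, 5, 10.
Check 2^d mod 11 for each divisor in increasing order:
2^1 ≡ 2
2^2 ≡ 4
2^5 ≡ 10
2^10 ≡ 1
Therefore the multiplicative order of 2 modulo 11 is 10.

10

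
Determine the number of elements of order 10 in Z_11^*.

φ(11) = 11 − 1 = 10 = 2 · 5.
Since (Z/11Z)^× is cyclic of order 10, the number of elements of order d is φ(d) when d | 10 and 0 otherwise.
10 = 2 · 5 divides 10, and φ(10) = 4.

4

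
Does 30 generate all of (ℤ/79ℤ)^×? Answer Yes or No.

Yes

φ(79) = 79 − 1 = 78 = 2 · 3 · 13.
Test 30^(78/q) mod 79 for each prime factor q of 78:
30^39 ≡ 78 (mod 79)  [q = 2: ≢ 1 ✓]
30^26 ≡ 23 (mod 79)  [q = 3: ≢ 1 ✓]
30^6 ≡ 8 (mod 79)  [q = 13: ≢ 1 ✓]
All checks pass, so 30 has order 78 and is a primitive root modulo 79.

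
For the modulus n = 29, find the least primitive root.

φ(29) = 29 − 1 = 28 = 2^2 · 7.
g is a primitive root iff g^(28/q) ≢ 1 (mod 29) for each prime q ∈ {2, 7}.
g = 2: 2^14 ≡ 28; 2^4 ≡ 16 — none is 1, so 2 is a primitive root.
So 2 is the smallest generator of (Z/29Z)^×.

2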